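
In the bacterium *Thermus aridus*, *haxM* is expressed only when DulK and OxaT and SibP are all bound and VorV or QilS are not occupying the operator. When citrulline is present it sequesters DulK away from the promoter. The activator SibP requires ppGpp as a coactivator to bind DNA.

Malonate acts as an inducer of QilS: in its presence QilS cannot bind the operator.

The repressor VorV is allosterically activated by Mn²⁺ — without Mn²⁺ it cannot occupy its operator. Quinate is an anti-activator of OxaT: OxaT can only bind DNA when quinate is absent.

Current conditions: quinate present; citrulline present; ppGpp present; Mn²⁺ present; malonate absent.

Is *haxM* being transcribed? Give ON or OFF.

OFF

Citrulline is present, so DulK is inactive.
Quinate is present, so OxaT is inactive.
ppGpp is present, so SibP is active.
Mn²⁺ is present, so VorV is active.
Malonate is absent, so QilS is active.
With repressor VorV bound, *haxM* is not transcribed.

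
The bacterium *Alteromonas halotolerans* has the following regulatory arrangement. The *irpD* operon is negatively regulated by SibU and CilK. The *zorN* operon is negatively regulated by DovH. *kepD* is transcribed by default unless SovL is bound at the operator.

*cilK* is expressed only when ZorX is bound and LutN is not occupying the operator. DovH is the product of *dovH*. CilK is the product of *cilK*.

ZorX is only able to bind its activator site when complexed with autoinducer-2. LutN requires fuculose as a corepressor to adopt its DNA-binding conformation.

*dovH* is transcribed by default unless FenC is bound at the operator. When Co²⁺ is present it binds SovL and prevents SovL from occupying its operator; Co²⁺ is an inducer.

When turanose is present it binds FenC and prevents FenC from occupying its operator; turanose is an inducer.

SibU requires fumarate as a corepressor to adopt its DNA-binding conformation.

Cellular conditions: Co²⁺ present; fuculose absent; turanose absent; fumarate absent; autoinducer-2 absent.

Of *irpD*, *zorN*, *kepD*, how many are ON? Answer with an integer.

3

Fumarate is absent, so SibU is inactive.
Autoinducer-2 is absent, so ZorX is inactive.
Fuculose is absent, so LutN is inactive.
Required activator ZorX is absent, so *cilK* is not transcribed.
So CilK is not produced.
With no repressor bound, *irpD* is transcribed.
→ *irpD* is ON.
Turanose is absent, so FenC is active.
With repressor FenC bound, *dovH* is not transcribed.
So DovH is not produced.
With no repressor bound, *zorN* is transcribed.
→ *zorN* is ON.
Co²⁺ is present, so SovL is inactive.
With no repressor bound, *kepD* is transcribed.
→ *kepD* is ON.
3 of the 3 genes are transcribed.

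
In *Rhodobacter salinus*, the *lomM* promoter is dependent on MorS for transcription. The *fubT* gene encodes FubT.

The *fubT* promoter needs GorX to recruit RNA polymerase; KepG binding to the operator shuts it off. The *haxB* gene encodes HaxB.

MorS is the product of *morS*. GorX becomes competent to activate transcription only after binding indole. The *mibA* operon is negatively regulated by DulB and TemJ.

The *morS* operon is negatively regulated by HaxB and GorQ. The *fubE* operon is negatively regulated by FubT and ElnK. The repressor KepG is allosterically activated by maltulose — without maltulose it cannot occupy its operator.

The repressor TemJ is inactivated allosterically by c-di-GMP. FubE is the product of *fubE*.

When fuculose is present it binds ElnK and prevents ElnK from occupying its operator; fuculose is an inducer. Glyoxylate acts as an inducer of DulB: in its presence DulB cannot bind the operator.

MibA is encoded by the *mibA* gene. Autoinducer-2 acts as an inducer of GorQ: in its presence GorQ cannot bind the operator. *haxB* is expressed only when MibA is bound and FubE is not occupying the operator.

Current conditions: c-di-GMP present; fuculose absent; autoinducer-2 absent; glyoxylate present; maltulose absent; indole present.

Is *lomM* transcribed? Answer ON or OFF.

Indole is present, so GorX is active.
Maltulose is absent, so KepG is inactive.
No repressor is bound and GorX is active, so *fubT* is transcribed.
So FubT is produced and active.
Fuculose is absent, so ElnK is active.
With repressor FubT bound, *fubE* is not transcribed.
So FubE is not produced.
Glyoxylate is present, so DulB is inactive.
c-di-GMP is present, so TemJ is inactive.
With no repressor bound, *mibA* is transcribed.
So MibA is produced and active.
No repressor is bound and MibA is active, so *haxB* is transcribed.
So HaxB is produced and active.
Autoinducer-2 is absent, so GorQ is active.
With repressor HaxB bound, *morS* is not transcribed.
So MorS is not produced.
Required activator MorS is absent, so *lomM* is not transcribed.

OFF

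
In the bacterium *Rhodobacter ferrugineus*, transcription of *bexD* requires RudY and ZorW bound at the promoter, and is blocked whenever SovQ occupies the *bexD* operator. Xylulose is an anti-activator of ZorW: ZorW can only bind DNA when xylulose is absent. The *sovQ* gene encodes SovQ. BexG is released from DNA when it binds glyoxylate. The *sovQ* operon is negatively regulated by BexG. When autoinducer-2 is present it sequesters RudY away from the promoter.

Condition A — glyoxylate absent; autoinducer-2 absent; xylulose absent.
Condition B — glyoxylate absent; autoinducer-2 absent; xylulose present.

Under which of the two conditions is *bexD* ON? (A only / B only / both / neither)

Condition A:
Glyoxylate is absent, so BexG is active.
With repressor BexG bound, *sovQ* is not transcribed.
So SovQ is not produced.
Autoinducer-2 is absent, so RudY is active.
Xylulose is absent, so ZorW is active.
No repressor is bound and RudY and ZorW are active, so *bexD* is transcribed.
→ *bexD* is ON in A.
Condition B:
Glyoxylate is absent, so BexG is active.
With repressor BexG bound, *sovQ* is not transcribed.
So SovQ is not produced.
Autoinducer-2 is absent, so RudY is active.
Xylulose is present, so ZorW is inactive.
Required activator ZorW is absent, so *bexD* is not transcribed.
→ *bexD* is OFF in B.

A only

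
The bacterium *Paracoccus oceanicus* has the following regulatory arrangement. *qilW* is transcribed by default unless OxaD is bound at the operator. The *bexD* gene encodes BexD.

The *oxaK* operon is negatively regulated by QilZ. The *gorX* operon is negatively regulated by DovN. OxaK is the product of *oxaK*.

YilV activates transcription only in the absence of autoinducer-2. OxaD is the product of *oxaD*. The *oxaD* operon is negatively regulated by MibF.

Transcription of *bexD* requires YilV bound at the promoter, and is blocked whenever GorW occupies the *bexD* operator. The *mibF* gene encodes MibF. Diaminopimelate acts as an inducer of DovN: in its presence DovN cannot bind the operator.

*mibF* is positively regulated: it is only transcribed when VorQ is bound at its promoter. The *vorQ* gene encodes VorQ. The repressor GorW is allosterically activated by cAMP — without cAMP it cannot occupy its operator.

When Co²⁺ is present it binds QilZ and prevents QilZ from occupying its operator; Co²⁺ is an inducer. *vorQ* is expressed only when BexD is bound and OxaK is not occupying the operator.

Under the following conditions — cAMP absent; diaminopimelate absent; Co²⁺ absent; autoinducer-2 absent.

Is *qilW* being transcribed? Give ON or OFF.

cAMP is absent, so GorW is inactive.
Autoinducer-2 is absent, so YilV is active.
No repressor is bound and YilV is active, so *bexD* is transcribed.
So BexD is produced and active.
Co²⁺ is absent, so QilZ is active.
With repressor QilZ bound, *oxaK* is not transcribed.
So OxaK is not produced.
No repressor is bound and BexD is active, so *vorQ* is transcribed.
So VorQ is produced and active.
No repressor is bound and VorQ is active, so *mibF* is transcribed.
So MibF is produced and active.
With repressor MibF bound, *oxaD* is not transcribed.
So OxaD is not produced.
With no repressor bound, *qilW* is transcribed.

ON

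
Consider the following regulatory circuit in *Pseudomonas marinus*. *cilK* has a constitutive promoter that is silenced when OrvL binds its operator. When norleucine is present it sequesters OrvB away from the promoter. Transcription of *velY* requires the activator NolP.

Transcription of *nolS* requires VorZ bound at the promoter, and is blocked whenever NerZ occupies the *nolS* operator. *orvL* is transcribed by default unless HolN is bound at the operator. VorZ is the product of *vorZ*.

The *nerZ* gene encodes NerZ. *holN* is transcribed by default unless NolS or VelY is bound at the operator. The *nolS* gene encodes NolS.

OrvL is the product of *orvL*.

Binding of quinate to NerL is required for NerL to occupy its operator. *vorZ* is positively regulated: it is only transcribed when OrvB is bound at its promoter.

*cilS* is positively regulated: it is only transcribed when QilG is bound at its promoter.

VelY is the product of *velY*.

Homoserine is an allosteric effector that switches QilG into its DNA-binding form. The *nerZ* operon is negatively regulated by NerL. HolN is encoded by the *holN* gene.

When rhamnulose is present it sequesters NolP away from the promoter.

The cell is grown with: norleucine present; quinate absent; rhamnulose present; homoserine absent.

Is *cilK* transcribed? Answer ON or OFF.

Quinate is absent, so NerL is inactive.
With no repressor bound, *nerZ* is transcribed.
So NerZ is produced and active.
Norleucine is present, so OrvB is inactive.
Required activator OrvB is absent, so *vorZ* is not transcribed.
So VorZ is not produced.
With repressor NerZ bound, *nolS* is not transcribed.
So NolS is not produced.
Rhamnulose is present, so NolP is inactive.
Required activator NolP is absent, so *velY* is not transcribed.
So VelY is not produced.
With no repressor bound, *holN* is transcribed.
So HolN is produced and active.
With repressor HolN bound, *orvL* is not transcribed.
So OrvL is not produced.
With no repressor bound, *cilK* is transcribed.

ON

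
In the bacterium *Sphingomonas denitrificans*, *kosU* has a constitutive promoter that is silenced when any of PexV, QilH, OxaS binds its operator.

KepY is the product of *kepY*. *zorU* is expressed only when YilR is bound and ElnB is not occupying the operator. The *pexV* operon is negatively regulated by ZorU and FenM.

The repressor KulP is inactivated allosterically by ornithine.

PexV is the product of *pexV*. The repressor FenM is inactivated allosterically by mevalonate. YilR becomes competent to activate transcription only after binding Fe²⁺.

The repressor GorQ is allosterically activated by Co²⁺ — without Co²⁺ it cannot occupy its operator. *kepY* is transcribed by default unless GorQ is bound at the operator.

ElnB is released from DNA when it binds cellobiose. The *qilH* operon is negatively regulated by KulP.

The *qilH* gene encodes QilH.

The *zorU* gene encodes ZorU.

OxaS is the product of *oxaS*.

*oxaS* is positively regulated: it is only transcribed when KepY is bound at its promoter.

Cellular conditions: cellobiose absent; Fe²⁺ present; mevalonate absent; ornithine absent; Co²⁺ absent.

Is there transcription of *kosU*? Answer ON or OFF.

Cellobiose is absent, so ElnB is active.
Fe²⁺ is present, so YilR is active.
With repressor ElnB bound, *zorU* is not transcribed.
So ZorU is not produced.
Mevalonate is absent, so FenM is active.
With repressor FenM bound, *pexV* is not transcribed.
So PexV is not produced.
Ornithine is absent, so KulP is active.
With repressor KulP bound, *qilH* is not transcribed.
So QilH is not produced.
Co²⁺ is absent, so GorQ is inactive.
With no repressor bound, *kepY* is transcribed.
So KepY is produced and active.
No repressor is bound and KepY is active, so *oxaS* is transcribed.
So OxaS is produced and active.
With repressor OxaS bound, *kosU* is not transcribed.

OFF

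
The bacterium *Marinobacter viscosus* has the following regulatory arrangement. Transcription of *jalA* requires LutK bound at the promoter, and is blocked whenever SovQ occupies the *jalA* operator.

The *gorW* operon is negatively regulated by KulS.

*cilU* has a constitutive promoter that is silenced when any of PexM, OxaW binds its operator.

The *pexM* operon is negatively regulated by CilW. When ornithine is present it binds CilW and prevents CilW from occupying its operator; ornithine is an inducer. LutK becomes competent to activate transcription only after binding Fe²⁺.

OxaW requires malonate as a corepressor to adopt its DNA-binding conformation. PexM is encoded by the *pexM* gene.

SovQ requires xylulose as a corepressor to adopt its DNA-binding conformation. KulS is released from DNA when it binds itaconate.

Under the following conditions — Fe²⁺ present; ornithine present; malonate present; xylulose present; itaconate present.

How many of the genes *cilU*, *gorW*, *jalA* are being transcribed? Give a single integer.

1

Ornithine is present, so CilW is inactive.
With no repressor bound, *pexM* is transcribed.
So PexM is produced and active.
Malonate is present, so OxaW is active.
With repressor PexM bound, *cilU* is not transcribed.
→ *cilU* is OFF.
Itaconate is present, so KulS is inactive.
With no repressor bound, *gorW* is transcribed.
→ *gorW* is ON.
Xylulose is present, so SovQ is active.
Fe²⁺ is present, so LutK is active.
With repressor SovQ bound, *jalA* is not transcribed.
→ *jalA* is OFF.
1 of the 3 genes is transcribed.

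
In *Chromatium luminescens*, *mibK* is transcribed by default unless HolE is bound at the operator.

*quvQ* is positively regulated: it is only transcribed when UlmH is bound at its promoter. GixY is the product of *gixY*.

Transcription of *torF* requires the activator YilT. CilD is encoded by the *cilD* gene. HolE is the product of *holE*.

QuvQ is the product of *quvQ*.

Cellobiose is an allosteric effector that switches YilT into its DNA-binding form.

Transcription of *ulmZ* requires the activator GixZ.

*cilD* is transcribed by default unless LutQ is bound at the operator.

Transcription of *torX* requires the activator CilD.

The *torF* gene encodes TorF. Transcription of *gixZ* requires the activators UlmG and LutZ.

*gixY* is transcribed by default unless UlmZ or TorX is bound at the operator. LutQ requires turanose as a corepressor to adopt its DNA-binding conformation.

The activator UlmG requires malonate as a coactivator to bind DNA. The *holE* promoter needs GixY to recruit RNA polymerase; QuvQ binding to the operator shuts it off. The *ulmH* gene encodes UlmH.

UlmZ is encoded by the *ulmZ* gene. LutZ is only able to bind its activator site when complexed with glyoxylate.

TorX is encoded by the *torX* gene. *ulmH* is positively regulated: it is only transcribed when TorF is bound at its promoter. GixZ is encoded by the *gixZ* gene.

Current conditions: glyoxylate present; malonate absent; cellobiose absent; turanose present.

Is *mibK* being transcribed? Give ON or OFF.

OFF

Cellobiose is absent, so YilT is inactive.
Required activator YilT is absent, so *torF* is not transcribed.
So TorF is not produced.
Required activator TorF is absent, so *ulmH* is not transcribed.
So UlmH is not produced.
Required activator UlmH is absent, so *quvQ* is not transcribed.
So QuvQ is not produced.
Malonate is absent, so UlmG is inactive.
Glyoxylate is present, so LutZ is active.
Required activator UlmG is absent, so *gixZ* is not transcribed.
So GixZ is not produced.
Required activator GixZ is absent, so *ulmZ* is not transcribed.
So UlmZ is not produced.
Turanose is present, so LutQ is active.
With repressor LutQ bound, *cilD* is not transcribed.
So CilD is not produced.
Required activator CilD is absent, so *torX* is not transcribed.
So TorX is not produced.
With no repressor bound, *gixY* is transcribed.
So GixY is produced and active.
No repressor is bound and GixY is active, so *holE* is transcribed.
So HolE is produced and active.
With repressor HolE bound, *mibK* is not transcribed.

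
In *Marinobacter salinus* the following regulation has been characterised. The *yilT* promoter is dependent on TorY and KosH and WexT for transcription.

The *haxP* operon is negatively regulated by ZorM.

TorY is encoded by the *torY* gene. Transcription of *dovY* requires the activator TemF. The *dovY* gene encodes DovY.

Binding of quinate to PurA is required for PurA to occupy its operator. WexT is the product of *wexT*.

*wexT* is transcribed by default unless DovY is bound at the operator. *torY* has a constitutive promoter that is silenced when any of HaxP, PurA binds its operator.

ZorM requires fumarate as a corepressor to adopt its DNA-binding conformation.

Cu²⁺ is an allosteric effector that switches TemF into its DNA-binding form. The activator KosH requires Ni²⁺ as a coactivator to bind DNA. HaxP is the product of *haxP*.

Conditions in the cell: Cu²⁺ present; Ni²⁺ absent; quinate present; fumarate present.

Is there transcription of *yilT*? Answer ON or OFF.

OFF

Fumarate is present, so ZorM is active.
With repressor ZorM bound, *haxP* is not transcribed.
So HaxP is not produced.
Quinate is present, so PurA is active.
With repressor PurA bound, *torY* is not transcribed.
So TorY is not produced.
Ni²⁺ is absent, so KosH is inactive.
Cu²⁺ is present, so TemF is active.
No repressor is bound and TemF is active, so *dovY* is transcribed.
So DovY is produced and active.
With repressor DovY bound, *wexT* is not transcribed.
So WexT is not produced.
Required activator TorY is absent, so *yilT* is not transcribed.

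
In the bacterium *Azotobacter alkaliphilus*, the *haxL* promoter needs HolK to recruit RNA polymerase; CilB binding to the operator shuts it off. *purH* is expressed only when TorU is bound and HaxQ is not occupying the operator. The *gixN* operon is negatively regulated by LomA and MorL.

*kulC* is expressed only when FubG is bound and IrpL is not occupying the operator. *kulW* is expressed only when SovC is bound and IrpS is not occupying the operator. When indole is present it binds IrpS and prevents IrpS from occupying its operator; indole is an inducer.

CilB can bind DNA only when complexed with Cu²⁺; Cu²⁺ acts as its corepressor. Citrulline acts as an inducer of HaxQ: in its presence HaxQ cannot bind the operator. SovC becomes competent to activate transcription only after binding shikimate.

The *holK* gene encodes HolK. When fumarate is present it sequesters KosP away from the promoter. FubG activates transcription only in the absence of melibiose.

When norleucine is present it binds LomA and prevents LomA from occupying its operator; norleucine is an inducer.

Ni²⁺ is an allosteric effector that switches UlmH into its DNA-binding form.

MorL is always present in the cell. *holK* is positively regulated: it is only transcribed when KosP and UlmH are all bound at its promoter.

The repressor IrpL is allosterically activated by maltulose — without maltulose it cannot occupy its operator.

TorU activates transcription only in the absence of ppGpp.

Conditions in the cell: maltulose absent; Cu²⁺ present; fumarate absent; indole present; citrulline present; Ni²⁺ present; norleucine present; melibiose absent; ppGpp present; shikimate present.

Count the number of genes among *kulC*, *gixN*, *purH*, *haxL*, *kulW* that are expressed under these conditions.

Maltulose is absent, so IrpL is inactive.
Melibiose is absent, so FubG is active.
No repressor is bound and FubG is active, so *kulC* is transcribed.
→ *kulC* is ON.
Norleucine is present, so LomA is inactive.
MorL is produced constitutively and is active.
With repressor MorL bound, *gixN* is not transcribed.
→ *gixN* is OFF.
ppGpp is present, so TorU is inactive.
Citrulline is present, so HaxQ is inactive.
Required activator TorU is absent, so *purH* is not transcribed.
→ *purH* is OFF.
Cu²⁺ is present, so CilB is active.
Fumarate is absent, so KosP is active.
Ni²⁺ is present, so UlmH is active.
No repressor is bound and KosP and UlmH are active, so *holK* is transcribed.
So HolK is produced and active.
With repressor CilB bound, *haxL* is not transcribed.
→ *haxL* is OFF.
Shikimate is present, so SovC is active.
Indole is present, so IrpS is inactive.
No repressor is bound and SovC is active, so *kulW* is transcribed.
→ *kulW* is ON.
2 of the 5 genes are transcribed.

2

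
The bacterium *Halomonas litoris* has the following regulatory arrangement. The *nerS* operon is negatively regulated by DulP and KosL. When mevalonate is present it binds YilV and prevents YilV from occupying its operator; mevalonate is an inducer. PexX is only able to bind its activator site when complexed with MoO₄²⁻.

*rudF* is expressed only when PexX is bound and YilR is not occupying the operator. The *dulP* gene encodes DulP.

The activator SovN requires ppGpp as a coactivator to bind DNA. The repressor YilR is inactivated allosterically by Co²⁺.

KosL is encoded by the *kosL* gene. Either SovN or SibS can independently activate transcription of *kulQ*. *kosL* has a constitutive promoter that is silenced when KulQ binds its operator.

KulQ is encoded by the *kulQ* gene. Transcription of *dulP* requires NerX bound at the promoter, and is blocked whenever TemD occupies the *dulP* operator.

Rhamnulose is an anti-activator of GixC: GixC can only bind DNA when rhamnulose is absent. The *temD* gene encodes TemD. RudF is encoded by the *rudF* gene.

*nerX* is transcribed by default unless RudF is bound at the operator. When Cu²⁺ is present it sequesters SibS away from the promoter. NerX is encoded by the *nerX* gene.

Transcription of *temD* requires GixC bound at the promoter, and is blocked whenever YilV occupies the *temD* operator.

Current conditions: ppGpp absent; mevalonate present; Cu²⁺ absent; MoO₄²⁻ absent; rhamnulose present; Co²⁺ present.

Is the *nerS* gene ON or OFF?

MoO₄²⁻ is absent, so PexX is inactive.
Co²⁺ is present, so YilR is inactive.
Required activator PexX is absent, so *rudF* is not transcribed.
So RudF is not produced.
With no repressor bound, *nerX* is transcribed.
So NerX is produced and active.
Mevalonate is present, so YilV is inactive.
Rhamnulose is present, so GixC is inactive.
Required activator GixC is absent, so *temD* is not transcribed.
So TemD is not produced.
No repressor is bound and NerX is active, so *dulP* is transcribed.
So DulP is produced and active.
ppGpp is absent, so SovN is inactive.
Cu²⁺ is absent, so SibS is active.
Activator SibS is present, so *kulQ* is transcribed.
So KulQ is produced and active.
With repressor KulQ bound, *kosL* is not transcribed.
So KosL is not produced.
With repressor DulP bound, *nerS* is not transcribed.

OFF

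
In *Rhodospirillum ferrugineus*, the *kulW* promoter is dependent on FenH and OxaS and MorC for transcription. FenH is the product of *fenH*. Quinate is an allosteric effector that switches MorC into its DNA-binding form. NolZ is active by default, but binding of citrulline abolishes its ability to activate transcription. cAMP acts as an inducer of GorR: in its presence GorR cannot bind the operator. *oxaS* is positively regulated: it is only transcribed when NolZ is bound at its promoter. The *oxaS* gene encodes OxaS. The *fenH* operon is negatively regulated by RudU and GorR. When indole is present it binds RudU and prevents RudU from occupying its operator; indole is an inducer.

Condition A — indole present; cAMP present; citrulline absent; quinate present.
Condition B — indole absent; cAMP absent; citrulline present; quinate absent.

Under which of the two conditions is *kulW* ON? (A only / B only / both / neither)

Condition A:
Indole is present, so RudU is inactive.
cAMP is present, so GorR is inactive.
With no repressor bound, *fenH* is transcribed.
So FenH is produced and active.
Citrulline is absent, so NolZ is active.
No repressor is bound and NolZ is active, so *oxaS* is transcribed.
So OxaS is produced and active.
Quinate is present, so MorC is active.
No repressor is bound and FenH and OxaS and MorC are active, so *kulW* is transcribed.
→ *kulW* is ON in A.
Condition B:
Indole is absent, so RudU is active.
cAMP is absent, so GorR is active.
With repressor RudU bound, *fenH* is not transcribed.
So FenH is not produced.
Citrulline is present, so NolZ is inactive.
Required activator NolZ is absent, so *oxaS* is not transcribed.
So OxaS is not produced.
Quinate is absent, so MorC is inactive.
Required activator FenH is absent, so *kulW* is not transcribed.
→ *kulW* is OFF in B.

A only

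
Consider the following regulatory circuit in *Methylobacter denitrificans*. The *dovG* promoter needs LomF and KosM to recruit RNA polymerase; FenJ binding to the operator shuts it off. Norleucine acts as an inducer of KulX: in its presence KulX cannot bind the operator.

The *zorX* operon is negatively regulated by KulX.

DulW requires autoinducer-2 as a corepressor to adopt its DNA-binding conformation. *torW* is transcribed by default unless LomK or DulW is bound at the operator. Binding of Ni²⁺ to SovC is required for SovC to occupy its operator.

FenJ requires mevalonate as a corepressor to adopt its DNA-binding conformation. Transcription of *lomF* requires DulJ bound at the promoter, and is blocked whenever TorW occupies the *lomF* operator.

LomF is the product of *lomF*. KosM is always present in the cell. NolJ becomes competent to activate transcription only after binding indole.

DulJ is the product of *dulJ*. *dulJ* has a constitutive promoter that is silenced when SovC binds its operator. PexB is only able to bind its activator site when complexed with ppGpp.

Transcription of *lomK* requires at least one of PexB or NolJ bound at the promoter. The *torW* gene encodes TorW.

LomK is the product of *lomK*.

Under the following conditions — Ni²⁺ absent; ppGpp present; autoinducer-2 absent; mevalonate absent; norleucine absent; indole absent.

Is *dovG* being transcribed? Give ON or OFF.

Mevalonate is absent, so FenJ is inactive.
ppGpp is present, so PexB is active.
Indole is absent, so NolJ is inactive.
Activator PexB is present, so *lomK* is transcribed.
So LomK is produced and active.
Autoinducer-2 is absent, so DulW is inactive.
With repressor LomK bound, *torW* is not transcribed.
So TorW is not produced.
Ni²⁺ is absent, so SovC is inactive.
With no repressor bound, *dulJ* is transcribed.
So DulJ is produced and active.
No repressor is bound and DulJ is active, so *lomF* is transcribed.
So LomF is produced and active.
KosM is produced constitutively and is active.
No repressor is bound and LomF and KosM are active, so *dovG* is transcribed.

ON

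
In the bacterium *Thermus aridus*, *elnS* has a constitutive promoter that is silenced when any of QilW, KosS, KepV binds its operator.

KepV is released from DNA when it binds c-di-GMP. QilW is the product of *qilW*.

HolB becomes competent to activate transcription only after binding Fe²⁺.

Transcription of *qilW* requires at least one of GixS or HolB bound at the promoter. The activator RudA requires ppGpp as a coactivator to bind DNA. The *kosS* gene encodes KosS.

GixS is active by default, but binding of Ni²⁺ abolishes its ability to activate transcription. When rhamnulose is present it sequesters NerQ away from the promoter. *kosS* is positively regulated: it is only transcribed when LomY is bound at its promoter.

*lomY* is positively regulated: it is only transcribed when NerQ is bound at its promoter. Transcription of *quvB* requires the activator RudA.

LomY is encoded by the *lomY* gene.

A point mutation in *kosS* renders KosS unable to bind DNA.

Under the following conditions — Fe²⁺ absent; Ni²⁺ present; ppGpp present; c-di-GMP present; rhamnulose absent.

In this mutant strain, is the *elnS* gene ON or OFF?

ON

Ni²⁺ is present, so GixS is inactive.
Fe²⁺ is absent, so HolB is inactive.
No activator is available at the *qilW* promoter, so *qilW* is not transcribed.
So QilW is not produced.
KosS is non-functional in this strain, so it has no effect.
c-di-GMP is present, so KepV is inactive.
With no repressor bound, *elnS* is transcribed.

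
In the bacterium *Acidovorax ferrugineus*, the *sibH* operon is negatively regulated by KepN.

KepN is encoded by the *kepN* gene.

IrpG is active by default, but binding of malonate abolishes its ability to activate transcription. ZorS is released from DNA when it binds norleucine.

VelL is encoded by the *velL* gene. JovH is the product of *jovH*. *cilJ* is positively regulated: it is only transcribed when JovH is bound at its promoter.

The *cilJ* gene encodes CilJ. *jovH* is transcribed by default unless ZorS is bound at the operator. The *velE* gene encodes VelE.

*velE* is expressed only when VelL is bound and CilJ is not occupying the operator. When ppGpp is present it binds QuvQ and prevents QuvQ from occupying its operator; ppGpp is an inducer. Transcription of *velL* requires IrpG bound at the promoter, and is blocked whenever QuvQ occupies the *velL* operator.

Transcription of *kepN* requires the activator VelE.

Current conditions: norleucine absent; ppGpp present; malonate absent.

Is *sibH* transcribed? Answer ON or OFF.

OFF

Norleucine is absent, so ZorS is active.
With repressor ZorS bound, *jovH* is not transcribed.
So JovH is not produced.
Required activator JovH is absent, so *cilJ* is not transcribed.
So CilJ is not produced.
Malonate is absent, so IrpG is active.
ppGpp is present, so QuvQ is inactive.
No repressor is bound and IrpG is active, so *velL* is transcribed.
So VelL is produced and active.
No repressor is bound and VelL is active, so *velE* is transcribed.
So VelE is produced and active.
No repressor is bound and VelE is active, so *kepN* is transcribed.
So KepN is produced and active.
With repressor KepN bound, *sibH* is not transcribed.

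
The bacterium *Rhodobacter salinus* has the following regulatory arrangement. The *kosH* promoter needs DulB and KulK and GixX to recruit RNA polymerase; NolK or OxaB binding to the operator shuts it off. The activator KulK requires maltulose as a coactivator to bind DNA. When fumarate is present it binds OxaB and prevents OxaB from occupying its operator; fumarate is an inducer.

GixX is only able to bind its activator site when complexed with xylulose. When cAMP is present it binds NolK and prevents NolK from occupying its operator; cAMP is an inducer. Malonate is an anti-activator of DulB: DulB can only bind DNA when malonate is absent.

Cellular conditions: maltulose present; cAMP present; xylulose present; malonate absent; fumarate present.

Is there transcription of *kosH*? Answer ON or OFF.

ON

Malonate is absent, so DulB is active.
Maltulose is present, so KulK is active.
cAMP is present, so NolK is inactive.
Xylulose is present, so GixX is active.
Fumarate is present, so OxaB is inactive.
No repressor is bound and DulB and KulK and GixX are active, so *kosH* is transcribed.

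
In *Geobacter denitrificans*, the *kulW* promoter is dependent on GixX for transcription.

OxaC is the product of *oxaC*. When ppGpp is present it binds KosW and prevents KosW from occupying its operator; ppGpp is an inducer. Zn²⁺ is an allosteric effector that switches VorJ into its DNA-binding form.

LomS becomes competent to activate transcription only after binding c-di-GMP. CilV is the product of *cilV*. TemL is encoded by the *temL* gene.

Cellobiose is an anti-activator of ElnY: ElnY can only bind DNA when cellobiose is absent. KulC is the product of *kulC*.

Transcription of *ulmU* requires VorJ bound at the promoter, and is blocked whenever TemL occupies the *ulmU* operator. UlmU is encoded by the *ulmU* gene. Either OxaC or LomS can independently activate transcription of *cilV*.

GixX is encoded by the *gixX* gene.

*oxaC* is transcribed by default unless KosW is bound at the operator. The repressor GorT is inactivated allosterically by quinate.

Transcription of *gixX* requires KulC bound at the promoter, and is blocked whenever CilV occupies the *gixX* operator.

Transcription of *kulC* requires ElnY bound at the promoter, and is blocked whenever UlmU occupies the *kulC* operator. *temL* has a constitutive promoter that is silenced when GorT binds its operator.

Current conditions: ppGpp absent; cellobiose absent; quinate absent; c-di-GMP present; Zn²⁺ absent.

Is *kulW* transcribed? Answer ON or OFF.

Quinate is absent, so GorT is active.
With repressor GorT bound, *temL* is not transcribed.
So TemL is not produced.
Zn²⁺ is absent, so VorJ is inactive.
Required activator VorJ is absent, so *ulmU* is not transcribed.
So UlmU is not produced.
Cellobiose is absent, so ElnY is active.
No repressor is bound and ElnY is active, so *kulC* is transcribed.
So KulC is produced and active.
ppGpp is absent, so KosW is active.
With repressor KosW bound, *oxaC* is not transcribed.
So OxaC is not produced.
c-di-GMP is present, so LomS is active.
Activator LomS is present, so *cilV* is transcribed.
So CilV is produced and active.
With repressor CilV bound, *gixX* is not transcribed.
So GixX is not produced.
Required activator GixX is absent, so *kulW* is not transcribed.

OFF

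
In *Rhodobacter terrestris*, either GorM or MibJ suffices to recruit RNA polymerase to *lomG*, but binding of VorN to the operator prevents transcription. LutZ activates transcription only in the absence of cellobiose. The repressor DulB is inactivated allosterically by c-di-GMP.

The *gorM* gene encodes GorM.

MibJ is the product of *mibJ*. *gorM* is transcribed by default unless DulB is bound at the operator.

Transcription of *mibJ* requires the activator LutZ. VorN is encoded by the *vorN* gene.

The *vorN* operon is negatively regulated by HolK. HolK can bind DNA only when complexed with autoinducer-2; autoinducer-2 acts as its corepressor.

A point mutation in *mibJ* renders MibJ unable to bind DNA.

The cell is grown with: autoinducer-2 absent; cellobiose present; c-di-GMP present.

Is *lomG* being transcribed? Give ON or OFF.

OFF

c-di-GMP is present, so DulB is inactive.
With no repressor bound, *gorM* is transcribed.
So GorM is produced and active.
MibJ is non-functional in this strain, so it has no effect.
Autoinducer-2 is absent, so HolK is inactive.
With no repressor bound, *vorN* is transcribed.
So VorN is produced and active.
With repressor VorN bound, *lomG* is not transcribed.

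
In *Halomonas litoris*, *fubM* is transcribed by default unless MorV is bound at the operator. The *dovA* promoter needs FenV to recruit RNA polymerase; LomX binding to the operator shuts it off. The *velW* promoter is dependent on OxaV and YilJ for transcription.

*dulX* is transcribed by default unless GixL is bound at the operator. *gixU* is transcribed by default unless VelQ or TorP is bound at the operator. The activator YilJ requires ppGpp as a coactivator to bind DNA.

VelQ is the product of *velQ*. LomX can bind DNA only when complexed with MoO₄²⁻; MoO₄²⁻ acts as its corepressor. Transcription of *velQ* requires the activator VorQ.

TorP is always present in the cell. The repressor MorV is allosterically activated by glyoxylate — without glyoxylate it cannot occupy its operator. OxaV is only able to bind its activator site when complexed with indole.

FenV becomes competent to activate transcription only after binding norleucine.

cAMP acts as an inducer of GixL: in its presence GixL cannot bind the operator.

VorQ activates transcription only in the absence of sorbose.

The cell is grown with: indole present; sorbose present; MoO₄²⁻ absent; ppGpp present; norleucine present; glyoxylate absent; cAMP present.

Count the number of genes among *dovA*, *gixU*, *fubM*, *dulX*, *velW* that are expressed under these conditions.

MoO₄²⁻ is absent, so LomX is inactive.
Norleucine is present, so FenV is active.
No repressor is bound and FenV is active, so *dovA* is transcribed.
→ *dovA* is ON.
Sorbose is present, so VorQ is inactive.
Required activator VorQ is absent, so *velQ* is not transcribed.
So VelQ is not produced.
TorP is produced constitutively and is active.
With repressor TorP bound, *gixU* is not transcribed.
→ *gixU* is OFF.
Glyoxylate is absent, so MorV is inactive.
With no repressor bound, *fubM* is transcribed.
→ *fubM* is ON.
cAMP is present, so GixL is inactive.
With no repressor bound, *dulX* is transcribed.
→ *dulX* is ON.
Indole is present, so OxaV is active.
ppGpp is present, so YilJ is active.
No repressor is bound and OxaV and YilJ are active, so *velW* is transcribed.
→ *velW* is ON.
4 of the 5 genes are transcribed.

4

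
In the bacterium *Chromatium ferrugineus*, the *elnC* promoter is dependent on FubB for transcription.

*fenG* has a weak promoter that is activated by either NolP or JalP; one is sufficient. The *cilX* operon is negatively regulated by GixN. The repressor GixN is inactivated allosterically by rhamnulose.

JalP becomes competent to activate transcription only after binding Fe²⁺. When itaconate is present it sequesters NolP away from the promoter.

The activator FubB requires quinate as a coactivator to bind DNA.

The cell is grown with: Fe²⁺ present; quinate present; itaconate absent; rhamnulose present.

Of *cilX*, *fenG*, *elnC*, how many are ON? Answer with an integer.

Rhamnulose is present, so GixN is inactive.
With no repressor bound, *cilX* is transcribed.
→ *cilX* is ON.
Itaconate is absent, so NolP is active.
Fe²⁺ is present, so JalP is active.
Activator NolP is present, so *fenG* is transcribed.
→ *fenG* is ON.
Quinate is present, so FubB is active.
No repressor is bound and FubB is active, so *elnC* is transcribed.
→ *elnC* is ON.
3 of the 3 genes are transcribed.

3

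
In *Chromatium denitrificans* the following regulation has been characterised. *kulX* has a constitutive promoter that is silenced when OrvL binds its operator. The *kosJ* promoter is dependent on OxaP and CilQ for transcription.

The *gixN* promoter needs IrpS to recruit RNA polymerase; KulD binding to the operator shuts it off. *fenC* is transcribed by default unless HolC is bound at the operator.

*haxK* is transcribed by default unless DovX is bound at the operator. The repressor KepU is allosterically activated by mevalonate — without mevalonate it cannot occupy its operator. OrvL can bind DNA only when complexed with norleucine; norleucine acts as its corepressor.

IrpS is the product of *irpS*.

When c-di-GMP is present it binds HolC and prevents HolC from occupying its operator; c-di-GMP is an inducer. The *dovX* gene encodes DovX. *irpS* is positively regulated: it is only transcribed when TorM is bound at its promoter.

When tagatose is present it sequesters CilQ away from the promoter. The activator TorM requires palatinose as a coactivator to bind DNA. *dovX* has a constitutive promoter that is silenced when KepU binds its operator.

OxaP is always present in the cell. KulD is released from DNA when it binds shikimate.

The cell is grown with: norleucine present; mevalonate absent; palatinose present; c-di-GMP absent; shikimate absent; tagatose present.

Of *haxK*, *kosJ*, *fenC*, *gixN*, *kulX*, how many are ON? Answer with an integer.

0

Mevalonate is absent, so KepU is inactive.
With no repressor bound, *dovX* is transcribed.
So DovX is produced and active.
With repressor DovX bound, *haxK* is not transcribed.
→ *haxK* is OFF.
OxaP is produced constitutively and is active.
Tagatose is present, so CilQ is inactive.
Required activator CilQ is absent, so *kosJ* is not transcribed.
→ *kosJ* is OFF.
c-di-GMP is absent, so HolC is active.
With repressor HolC bound, *fenC* is not transcribed.
→ *fenC* is OFF.
Shikimate is absent, so KulD is active.
Palatinose is present, so TorM is active.
No repressor is bound and TorM is active, so *irpS* is transcribed.
So IrpS is produced and active.
With repressor KulD bound, *gixN* is not transcribed.
→ *gixN* is OFF.
Norleucine is present, so OrvL is active.
With repressor OrvL bound, *kulX* is not transcribed.
→ *kulX* is OFF.
0 of the 5 genes are transcribed.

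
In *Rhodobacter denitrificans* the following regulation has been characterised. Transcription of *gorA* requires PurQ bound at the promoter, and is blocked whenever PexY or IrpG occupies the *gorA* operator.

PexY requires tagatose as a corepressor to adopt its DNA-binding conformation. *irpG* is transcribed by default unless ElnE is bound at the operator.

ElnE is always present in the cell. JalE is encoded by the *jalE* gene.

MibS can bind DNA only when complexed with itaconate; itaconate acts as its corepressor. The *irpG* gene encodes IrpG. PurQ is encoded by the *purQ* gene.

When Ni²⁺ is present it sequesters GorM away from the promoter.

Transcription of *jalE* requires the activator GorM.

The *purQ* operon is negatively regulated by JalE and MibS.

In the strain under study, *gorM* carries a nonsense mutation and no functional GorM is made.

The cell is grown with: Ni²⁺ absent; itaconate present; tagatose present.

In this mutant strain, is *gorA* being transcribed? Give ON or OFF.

Tagatose is present, so PexY is active.
GorM is non-functional in this strain, so it has no effect.
Required activator GorM is absent, so *jalE* is not transcribed.
So JalE is not produced.
Itaconate is present, so MibS is active.
With repressor MibS bound, *purQ* is not transcribed.
So PurQ is not produced.
ElnE is produced constitutively and is active.
With repressor ElnE bound, *irpG* is not transcribed.
So IrpG is not produced.
With repressor PexY bound, *gorA* is not transcribed.

OFF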